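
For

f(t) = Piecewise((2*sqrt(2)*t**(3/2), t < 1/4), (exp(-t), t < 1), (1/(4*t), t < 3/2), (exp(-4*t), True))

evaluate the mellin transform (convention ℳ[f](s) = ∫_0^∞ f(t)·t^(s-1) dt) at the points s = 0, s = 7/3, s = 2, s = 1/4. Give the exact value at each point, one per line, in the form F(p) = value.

F(0) = Ei(-1) - Ei(-6) + 1/12 + sqrt(2)/6 - Ei(-1/4)
F(7/3) = -uppergamma(7/3, 1) - 3/16 + 2**(1/3)*uppergamma(7/3, 6)/32 + 3*2**(5/6)/1472 + 9*12**(1/3)/64 + uppergamma(7/3, 1/4)
F(2) = -2*exp(-1) + 7*exp(-6)/16 + sqrt(2)/224 + 1/8 + 5*exp(-1/4)/4
F(1/4) = -uppergamma(1/4, 1) - 2**(3/4)*3**(1/4)/9 + sqrt(2)*uppergamma(1/4, 6)/2 + 10/21 + uppergamma(1/4, 1/4)

remove the common scale on t first: t**(3/2) on [0, 1/2); exp(-t/2) on [1/2, 2); 1/(2*t) on [2, 3); …
slice at 1/4, 1, 3/2, transform all 4 pieces, and sum them
on [0, 1/4) integrate f = 2*sqrt(2)*t**(3/2) against the kernel
on [1/4, 1) integrate f = exp(-t) against the kernel
∫ over [1, 3/2) of 1/(4*t)·t^(s-1) joins the sum
the [3/2, ∞) slice contributes ∫ exp(-4*t)·t^(s-1) dt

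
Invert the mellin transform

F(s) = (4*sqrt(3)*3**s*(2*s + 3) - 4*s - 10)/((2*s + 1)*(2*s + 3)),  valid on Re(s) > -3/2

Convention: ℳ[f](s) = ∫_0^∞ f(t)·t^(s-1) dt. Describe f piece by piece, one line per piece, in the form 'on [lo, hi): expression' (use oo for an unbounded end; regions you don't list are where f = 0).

linearity at 1 turns ℳ[f](s) into 2 summed integrals
∫ t**(3/2)·t^(s-1) over [0, 1)
over [1, 3), the kernel integral of 2*sqrt(t) enters the sum

on [0, 1): t**(3/2)
on [1, 3): 2*sqrt(t)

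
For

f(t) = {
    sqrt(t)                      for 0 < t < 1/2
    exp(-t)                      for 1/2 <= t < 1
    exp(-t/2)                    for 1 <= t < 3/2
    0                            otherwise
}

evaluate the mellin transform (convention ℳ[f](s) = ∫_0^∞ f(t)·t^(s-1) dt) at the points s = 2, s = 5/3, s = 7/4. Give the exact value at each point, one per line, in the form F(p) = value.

f breaks at 1/2, 1 into 3 integrals to sum
∫ over [0, 1/2) of sqrt(t)·t^(s-1) joins the sum
piece [1/2, 1): integrate exp(-t) against the kernel
∫ over [1, 3/2) of exp(-t/2)·t^(s-1) joins the sum

F(2) = -7*exp(-3/4) - 2*exp(-1) + sqrt(2)/20 + 15*exp(-1/2)/2
F(5/3) = -2*2**(2/3)*uppergamma(5/3, 3/4) - uppergamma(5/3, 1) + 3*2**(5/6)/52 + uppergamma(5/3, 1/2) + 2*2**(2/3)*uppergamma(5/3, 1/2)
F(7/4) = -2*2**(3/4)*uppergamma(7/4, 3/4) - uppergamma(7/4, 1) + 2**(3/4)/18 + uppergamma(7/4, 1/2) + 2*2**(3/4)*uppergamma(7/4, 1/2)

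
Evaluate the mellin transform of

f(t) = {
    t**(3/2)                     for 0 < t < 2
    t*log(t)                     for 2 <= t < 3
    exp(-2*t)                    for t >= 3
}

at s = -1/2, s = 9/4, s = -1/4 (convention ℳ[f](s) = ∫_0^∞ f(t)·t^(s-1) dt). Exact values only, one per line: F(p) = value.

F(-1/2) = -4*sqrt(3) - 2*sqrt(2)*sqrt(pi)*erfc(sqrt(6)) + 2*sqrt(3)*exp(-6)/3 + sqrt(6)*log(3**(3*sqrt(2))/2**(2*sqrt(3)))/3 + 2 + 4*sqrt(2)
F(9/4) = -432*3**(1/4)/169 - 32*2**(1/4)*log(2)/13 + 2**(3/4)*uppergamma(9/4, 6)/8 + 128*2**(1/4)/169 + 32*2**(3/4)/15 + 108*3**(1/4)*log(3)/13
F(-1/4) = -16*3**(3/4)/9 + 2**(1/4)*uppergamma(-1/4, 6) + log(3**(4*3**(3/4)/3)/2**(4*2**(3/4)/3)) + 8*2**(1/4)/5 + 16*2**(3/4)/9

along the cuts 2, 3, ℳ[f](s) splits into 3 integrals
on [0, 2) integrate f = t**(3/2) against the kernel
∫ over [2, 3) of t*log(t)·t^(s-1) joins the sum
∫ exp(-2*t)·t^(s-1) over [3, ∞)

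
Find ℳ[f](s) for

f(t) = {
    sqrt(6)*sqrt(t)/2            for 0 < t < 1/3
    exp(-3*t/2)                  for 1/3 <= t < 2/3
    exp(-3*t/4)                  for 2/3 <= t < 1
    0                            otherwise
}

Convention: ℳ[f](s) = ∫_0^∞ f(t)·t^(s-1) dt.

undo the common scale on t: sqrt(3)*sqrt(t) on [0, 1/6); exp(-3*t) on [1/6, 1/3); exp(-3*t/2) on [1/3, 1/2)
remove the common scale on t first: sqrt(t) on [0, 1/2); exp(-t) on [1/2, 1); exp(-t/2) on [1, 3/2)
integrate the 3 segments split at 1/3, 2/3, then add the results
segment 0 to 1/3 holds sqrt(6)*sqrt(t)/2; add its integral
∫ over [1/3, 2/3) of exp(-3*t/2)·t^(s-1) joins the sum
between 2/3 and 1 the integrand is exp(-3*t/4)·t^(s-1)

(2**s*(2*s + 1)*uppergamma(s, 1/2) - 2**s*(2*s + 1)*uppergamma(s, 1) + 4**s*(2*s + 1)*uppergamma(s, 1/2) - 4**s*(2*s + 1)*uppergamma(s, 3/4) + sqrt(2))/(3**s*(2*s + 1))
  Re(s) > -1/2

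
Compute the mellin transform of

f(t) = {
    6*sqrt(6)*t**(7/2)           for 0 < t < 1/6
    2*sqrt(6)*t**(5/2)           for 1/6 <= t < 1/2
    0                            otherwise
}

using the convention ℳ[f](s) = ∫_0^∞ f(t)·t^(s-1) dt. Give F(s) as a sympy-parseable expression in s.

(6*3**(s + 1/2)*(2*s + 7) - 2*s/3 - 3)/(6*6**s*(2*s + 5)*(2*s + 7))
  Re(s) > -7/2

back out the shared t-power: 6*sqrt(6)*t**(3/2) on [0, 1/6); 2*sqrt(6)*sqrt(t) on [1/6, 1/2)
remove the common scale on t first: 3*sqrt(3)*t**(3/2) on [0, 1/3); 2*sqrt(3)*sqrt(t) on [1/3, 1)
strip the common scale on t: t**(3/2) on [0, 1); 2*sqrt(t) on [1, 3)
cuts at 1/6: linearity sums the 2 kernel integrals
on [0, 1/6): add ∫ 6*sqrt(6)*t**(7/2)·t^(s-1) dt
the [1/6, 1/2) slice contributes ∫ 2*sqrt(6)*t**(5/2)·t^(s-1) dt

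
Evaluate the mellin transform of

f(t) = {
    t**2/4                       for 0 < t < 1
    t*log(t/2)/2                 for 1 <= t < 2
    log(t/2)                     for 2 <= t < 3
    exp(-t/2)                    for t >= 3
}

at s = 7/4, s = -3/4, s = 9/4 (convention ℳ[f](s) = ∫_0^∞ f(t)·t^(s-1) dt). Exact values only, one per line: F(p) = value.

F(7/4) = -48*3**(3/4)/49 + 241/1815 + 2304*2**(3/4)/5929 + 2*2**(3/4)*uppergamma(7/4, 3/2) + log(2**(2/11 - 12*3**(3/4)/7)*3**(12*3**(3/4)/7))
F(-3/4) = -64*2**(1/4)/9 - 16*3**(1/4)/27 + 2**(1/4)*uppergamma(-3/4, 3/2)/2 + log(2**(4*3**(1/4)/9 + 2)/3**(4*3**(1/4)/9)) + 41/5
F(9/4) = -16*3**(1/4)/9 + 305/2873 + 5632*2**(1/4)/13689 + log(2**(2/13 - 4*3**(1/4))*3**(4*3**(1/4))) + 4*2**(1/4)*uppergamma(9/4, 3/2)

peel off the common scale on t: t**2 on [0, 1/2); t*log(t) on [1/2, 1); log(t) on [1, 3/2); …
summing 4 kernel integrals split by 1, 2, 3 yields ℳ[f](s)
segment 0 to 1 holds t**2/4; add its integral
the [1, 2) slice contributes ∫ t*log(t/2)/2·t^(s-1) dt
the [2, 3) slice contributes ∫ log(t/2)·t^(s-1) dt
∫ exp(-t/2)·t^(s-1) over [3, ∞)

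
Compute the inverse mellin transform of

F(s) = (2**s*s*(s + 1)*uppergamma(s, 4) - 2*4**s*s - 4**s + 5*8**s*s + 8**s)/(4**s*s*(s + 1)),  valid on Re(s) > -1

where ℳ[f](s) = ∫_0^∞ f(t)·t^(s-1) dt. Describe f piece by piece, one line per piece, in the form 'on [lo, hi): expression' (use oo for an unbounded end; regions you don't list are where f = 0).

along the cuts 1, 2, ℳ[f](s) splits into 3 integrals
on [0, 1): add ∫ t·t^(s-1) dt
between 1 and 2 the integrand is (2*t + 1)·t^(s-1)
on [2, ∞) integrate f = exp(-2*t) against the kernel

on [0, 1): t
on [1, 2): 2*t + 1
on [2, oo): exp(-2*t)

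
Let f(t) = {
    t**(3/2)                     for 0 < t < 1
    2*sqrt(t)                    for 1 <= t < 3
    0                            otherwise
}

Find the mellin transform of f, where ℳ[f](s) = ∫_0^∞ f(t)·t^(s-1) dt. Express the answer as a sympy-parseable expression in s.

(4*sqrt(3)*3**s*(2*s + 3) - 4*s - 10)/((2*s + 1)*(2*s + 3))
  Re(s) > -3/2

integrate the 2 segments split at 1, then add the results
segment [0, 1) carries t**(3/2); integrate it
segment [1, 3) carries 2*sqrt(t); integrate it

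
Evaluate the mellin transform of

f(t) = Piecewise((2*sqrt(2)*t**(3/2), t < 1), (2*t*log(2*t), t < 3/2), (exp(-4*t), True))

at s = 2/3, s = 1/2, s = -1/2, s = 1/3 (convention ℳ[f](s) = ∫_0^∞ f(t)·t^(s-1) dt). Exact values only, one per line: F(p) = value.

back out the common scale on t: t**(3/2) on [0, 2); t*log(t) on [2, 3); exp(-2*t) on [3, ∞)
f breaks at 1, 3/2 into 3 integrals to sum
on [0, 1): add ∫ 2*sqrt(2)*t**(3/2)·t^(s-1) dt
∫ over [1, 3/2) of 2*t*log(2*t)·t^(s-1) joins the sum
[3/2, ∞) adds the kernel integral of exp(-4*t)

F(2/3) = -27*18**(1/3)/50 - 6*log(2)/5 + 2**(2/3)*uppergamma(2/3, 6)/4 + 18/25 + 12*sqrt(2)/13 + 9*18**(1/3)*log(3)/10
F(1/2) = -2*sqrt(6)/3 - 4*log(2)/3 + sqrt(pi)*erfc(sqrt(6))/2 + 8/9 + sqrt(2) + sqrt(6)*log(3)
F(-1/2) = -4*sqrt(6) - 4*log(2) - 4*sqrt(pi)*erfc(sqrt(6)) + 2*sqrt(6)*exp(-6)/3 + 2*sqrt(2) + 2*sqrt(6)*log(3) + 8
F(1/3) = -27*12**(1/3)/32 - 3*log(2)/2 + 2**(1/3)*uppergamma(1/3, 6)/2 + 9/8 + 12*sqrt(2)/11 + 9*12**(1/3)*log(3)/8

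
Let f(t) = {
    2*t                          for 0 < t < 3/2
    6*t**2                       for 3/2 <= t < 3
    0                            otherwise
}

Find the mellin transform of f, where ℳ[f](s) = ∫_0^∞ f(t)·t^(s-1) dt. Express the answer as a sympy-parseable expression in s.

along the cuts 3/2, ℳ[f](s) splits into 2 integrals
piece [0, 3/2): integrate 2*t against the kernel
segment 3/2 to 3 holds 6*t**2; add its integral

(3/2)**(s + 1)*(2**(s + 2)*(9*s + 9) - 7*s - 5)/((s + 1)*(s + 2))
  Re(s) > -1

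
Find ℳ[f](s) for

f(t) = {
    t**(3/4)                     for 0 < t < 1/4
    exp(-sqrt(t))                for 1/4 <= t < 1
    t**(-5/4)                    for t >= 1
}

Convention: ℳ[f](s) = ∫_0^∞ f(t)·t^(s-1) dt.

the power substitution comes off first: t**(3/2) on [0, 1/2); exp(-t) on [1/2, 1); t**(-5/2) on [1, ∞)
treat the 3 regions marked off by 1/4, 1 separately and sum
segment [0, 1/4) carries t**(3/4); integrate it
segment 1/4 to 1 holds exp(-sqrt(t)); add its integral
over [1, ∞), the kernel integral of t**(-5/4) enters the sum

(2*2**(2*s)*(4*s - 5)*(4*s + 3)*uppergamma(2*s, 1/2) - 2*2**(2*s)*(4*s - 5)*(4*s + 3)*uppergamma(2*s, 1) - 4*2**(2*s)*(4*s + 3) + sqrt(2)*(4*s - 5))/(4**s*(4*s - 5)*(4*s + 3))
  -3/4 < Re(s) < 5/4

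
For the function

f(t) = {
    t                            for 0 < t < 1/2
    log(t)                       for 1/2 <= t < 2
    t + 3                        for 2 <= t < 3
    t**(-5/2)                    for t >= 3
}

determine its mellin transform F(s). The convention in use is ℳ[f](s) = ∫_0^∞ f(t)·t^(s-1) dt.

(-270*2**(2*s)*s**2*(2*s - 5) + 54*2**(2*s)*s*(s + 1)*(2*s - 5)*log(2) - 162*2**(2*s)*s*(2*s - 5) - 54*2**(2*s)*(s + 1)*(2*s - 5) - 4*sqrt(3)*6**s*s**2*(s + 1) + 324*6**s*s**2*(2*s - 5) + 162*6**s*s*(2*s - 5) + 27*s**2*(2*s - 5) + 54*s*(s + 1)*(2*s - 5)*log(2) + (2*s - 5)*(54*s + 54))/(54*2**s*s**2*(s + 1)*(2*s - 5))
  -1 < Re(s) < 5/2

summing 4 kernel integrals split by 1/2, 2, 3 yields ℳ[f](s)
between 0 and 1/2 the integrand is t·t^(s-1)
for t in [1/2, 2): the term is ∫ log(t)·t^(s-1)
piece [2, 3): integrate (t + 3) against the kernel
segment [3, ∞) carries t**(-5/2); integrate it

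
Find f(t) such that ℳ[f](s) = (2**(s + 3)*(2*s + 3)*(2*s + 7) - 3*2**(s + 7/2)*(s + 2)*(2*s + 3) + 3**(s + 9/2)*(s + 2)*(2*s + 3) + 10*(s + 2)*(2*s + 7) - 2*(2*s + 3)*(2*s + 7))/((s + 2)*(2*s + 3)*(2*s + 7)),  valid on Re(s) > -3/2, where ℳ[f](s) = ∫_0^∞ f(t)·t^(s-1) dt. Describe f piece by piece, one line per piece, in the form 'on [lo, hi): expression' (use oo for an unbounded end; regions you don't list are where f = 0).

on [0, 1): 5*t**(3/2)
on [1, 2): 2*t**2
on [2, 3): 3*t**(7/2)/2

breakpoints 1, 2: one integral from each of the 3 segments
∫ over [0, 1) of 5*t**(3/2)·t^(s-1) joins the sum
the [1, 2) slice contributes ∫ 2*t**2·t^(s-1) dt
over [2, 3), the kernel integral of 3*t**(7/2)/2 enters the sum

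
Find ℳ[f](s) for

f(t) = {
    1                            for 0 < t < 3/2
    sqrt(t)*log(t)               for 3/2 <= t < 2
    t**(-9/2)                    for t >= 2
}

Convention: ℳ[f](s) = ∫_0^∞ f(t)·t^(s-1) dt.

peel off the shared t-power: 1/sqrt(t) on [0, 3/2); log(t) on [3/2, 2); t**(-5) on [2, ∞)
strip the shared t-power: sqrt(t) on [0, 3/2); t*log(t) on [3/2, 2); t**(-4) on [2, ∞)
summing 3 kernel integrals split by 3/2, 2 yields ℳ[f](s)
for t in [0, 3/2): the term is ∫ 1·t^(s-1)
[3/2, 2) adds the kernel integral of sqrt(t)*log(t)
segment 2 to ∞ holds t**(-9/2); add its integral

2**(1/2 - s)*(64*2**(2*s - 1)*s*(s - 9/2)*(s - 1/2)*log(2) - 64*2**(2*s - 1)*s*(s - 9/2) + 64*2**(2*s - 1)*s*(s - 9/2)*log(2) - 2*2**(2*s - 1)*s*(2*s + (s - 1/2)**2) - 48*3**(s - 1/2)*s*(s - 9/2)*(s - 1/2)*log(3) + 48*3**(s - 1/2)*s*(s - 9/2)*(s - 1/2)*log(2) - 48*3**(s - 1/2)*s*(s - 9/2)*log(3) + 48*3**(s - 1/2)*s*(s - 9/2)*log(2) + 48*3**(s - 1/2)*s*(s - 9/2) + 16*3**(s - 1/2)*sqrt(6)*(s - 9/2)*(2*s + (s - 1/2)**2))/(32*s*(s - 9/2)*(2*s + (s - 1/2)**2))
  0 < Re(s) < 9/2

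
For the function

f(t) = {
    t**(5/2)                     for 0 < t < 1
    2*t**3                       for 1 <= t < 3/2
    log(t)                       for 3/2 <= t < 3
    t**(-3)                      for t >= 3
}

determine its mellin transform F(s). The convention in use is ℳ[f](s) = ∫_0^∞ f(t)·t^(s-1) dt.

2**(-s - 1)*(324*2**(s + 1)*(s - 3)*(s + 3)*(-2*s + (s + 1)**2 - 1) - 324*2**(s + 1)*(s - 3)*(2*s + 5)*(-2*s + (s + 1)**2 - 1) - 108*3**(s + 1)*(s - 3)*(s + 1)*(s + 3)*(2*s + 5)*log(3) + 108*3**(s + 1)*(s - 3)*(s + 1)*(s + 3)*(2*s + 5)*log(2) - 108*3**(s + 1)*(s - 3)*(s + 3)*(2*s + 5)*log(2) + 108*3**(s + 1)*(s - 3)*(s + 3)*(2*s + 5) + 108*3**(s + 1)*(s - 3)*(s + 3)*(2*s + 5)*log(3) + 729*3**(s + 1)*(s - 3)*(2*s + 5)*(-2*s + (s + 1)**2 - 1) + 54*6**(s + 1)*(s - 3)*(s + 1)*(s + 3)*(2*s + 5)*log(3) - 54*6**(s + 1)*(s - 3)*(s + 3)*(2*s + 5)*log(3) - 54*6**(s + 1)*(s - 3)*(s + 3)*(2*s + 5) - 2*6**(s + 1)*(s + 3)*(2*s + 5)*(-2*s + (s + 1)**2 - 1))/(162*(s - 3)*(s + 3)*(2*s + 5)*(-2*s + (s + 1)**2 - 1))
  -5/2 < Re(s) < 3

strip the shared t-power: t**(3/2) on [0, 1); 2*t**2 on [1, 3/2); log(t)/t on [3/2, 3); …
decompose at 1, 3/2, 3; ℳ[f](s) sums the 4 pieces' integrals
between 0 and 1 the integrand is t**(5/2)·t^(s-1)
∫ 2*t**3·t^(s-1) over [1, 3/2)
between 3/2 and 3 the integrand is log(t)·t^(s-1)
segment [3, ∞) carries t**(-3); integrate it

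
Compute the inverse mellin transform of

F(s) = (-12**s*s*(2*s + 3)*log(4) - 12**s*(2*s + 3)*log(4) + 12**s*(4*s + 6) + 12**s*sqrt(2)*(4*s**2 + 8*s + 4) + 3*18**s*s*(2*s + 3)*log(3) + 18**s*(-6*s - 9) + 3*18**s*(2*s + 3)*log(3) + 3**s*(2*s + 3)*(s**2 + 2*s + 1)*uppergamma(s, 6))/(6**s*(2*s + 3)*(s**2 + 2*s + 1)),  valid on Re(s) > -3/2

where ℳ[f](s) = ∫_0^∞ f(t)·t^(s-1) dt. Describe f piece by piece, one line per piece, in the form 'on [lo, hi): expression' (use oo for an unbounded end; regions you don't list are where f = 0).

cuts at 2, 3: linearity sums the 3 kernel integrals
[0, 2) adds the kernel integral of t**(3/2)
over [2, 3), the kernel integral of t*log(t) enters the sum
segment 3 to ∞ holds exp(-2*t); add its integral

on [0, 2): t**(3/2)
on [2, 3): t*log(t)
on [3, oo): exp(-2*t)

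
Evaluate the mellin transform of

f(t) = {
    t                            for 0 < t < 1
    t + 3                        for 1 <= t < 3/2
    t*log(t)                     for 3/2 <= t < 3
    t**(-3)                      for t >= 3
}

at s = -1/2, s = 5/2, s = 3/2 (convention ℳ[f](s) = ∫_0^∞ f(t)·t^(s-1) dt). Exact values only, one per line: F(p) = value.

the 4 pieces separated at 1, 3/2, 3 each add one integral
segment [0, 1) carries t; integrate it
segment [1, 3/2) carries (t + 3); integrate it
segment 3/2 to 3 holds t*log(t); add its integral
between 3 and ∞ the integrand is t**(-3)·t^(s-1)

F(-1/2) = -2266*sqrt(3)/567 + sqrt(6) + log(2**(sqrt(6))*3**(-sqrt(6) + 2*sqrt(3))) + 6
F(5/2) = -226*sqrt(3)/147 - 27*sqrt(6)*log(3)/56 - 6/5 + 27*sqrt(6)*log(2)/56 + 3861*sqrt(6)/1960 + 54*sqrt(3)*log(3)/7
F(3/2) = -922*sqrt(3)/675 - 2 + 213*sqrt(6)/100 + log(2**(9*sqrt(6)/20)*3**(-9*sqrt(6)/20 + 18*sqrt(3)/5))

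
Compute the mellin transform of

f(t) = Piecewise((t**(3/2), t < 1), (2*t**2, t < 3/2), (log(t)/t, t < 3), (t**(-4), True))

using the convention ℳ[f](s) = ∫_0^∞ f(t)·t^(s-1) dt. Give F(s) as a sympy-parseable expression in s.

slice at 1, 3/2, 3, transform all 4 pieces, and sum them
on [0, 1): add ∫ t**(3/2)·t^(s-1) dt
on [1, 3/2) integrate f = 2*t**2 against the kernel
[3/2, 3) adds the kernel integral of log(t)/t
piece [3, ∞): integrate t**(-4) against the kernel

(324*2**s*(s - 4)*(s + 2)*(s**2 - 2*s + 1) - 324*2**s*(s - 4)*(2*s + 3)*(s**2 - 2*s + 1) - 108*3**s*s*(s - 4)*(s + 2)*(2*s + 3)*log(3) + 108*3**s*s*(s - 4)*(s + 2)*(2*s + 3)*log(2) - 108*3**s*(s - 4)*(s + 2)*(2*s + 3)*log(2) + 108*3**s*(s - 4)*(s + 2)*(2*s + 3) + 108*3**s*(s - 4)*(s + 2)*(2*s + 3)*log(3) + 729*3**s*(s - 4)*(2*s + 3)*(s**2 - 2*s + 1) + 54*6**s*s*(s - 4)*(s + 2)*(2*s + 3)*log(3) - 54*6**s*(s - 4)*(s + 2)*(2*s + 3)*log(3) - 54*6**s*(s - 4)*(s + 2)*(2*s + 3) - 2*6**s*(s + 2)*(2*s + 3)*(s**2 - 2*s + 1))/(162*2**s*(s - 4)*(s + 2)*(2*s + 3)*(s**2 - 2*s + 1))
  -3/2 < Re(s) < 4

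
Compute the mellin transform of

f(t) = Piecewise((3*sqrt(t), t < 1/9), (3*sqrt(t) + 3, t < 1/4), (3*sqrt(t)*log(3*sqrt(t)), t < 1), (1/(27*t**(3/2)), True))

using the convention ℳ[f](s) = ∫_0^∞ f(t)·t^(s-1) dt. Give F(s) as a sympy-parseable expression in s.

(-324*2**(2*s)*s*(2*s - 3)*(4*s**2 + 4*s + 1) - 162*2**(2*s)*(2*s - 3)*(4*s**2 + 4*s + 1) - 324*3**(2*s)*s**2*(2*s - 3)*(2*s + 1)*log(3) + 324*3**(2*s)*s**2*(2*s - 3)*(2*s + 1)*log(2) - 162*3**(2*s)*s*(2*s - 3)*(2*s + 1)*log(3) + 162*3**(2*s)*s*(2*s - 3)*(2*s + 1)*log(2) + 162*3**(2*s)*s*(2*s - 3)*(2*s + 1) + 486*3**(2*s)*s*(2*s - 3)*(4*s**2 + 4*s + 1) + 162*3**(2*s)*(2*s - 3)*(4*s**2 + 4*s + 1) + 648*6**(2*s)*s**2*(2*s - 3)*(2*s + 1)*log(3) - 324*6**(2*s)*s*(2*s - 3)*(2*s + 1) + 324*6**(2*s)*s*(2*s - 3)*(2*s + 1)*log(3) - 4*6**(2*s)*s*(2*s + 1)*(4*s**2 + 4*s + 1))/(54*6**(2*s)*s*(2*s - 3)*(2*s + 1)*(4*s**2 + 4*s + 1))
  -1/2 < Re(s) < 3/2

peel off the power substitution: 3*t on [0, 1/3); 3*t + 3 on [1/3, 1/2); 3*t*log(3*t) on [1/2, 1); …
remove the common scale on t first: t on [0, 1); t + 3 on [1, 3/2); t*log(t) on [3/2, 3); …
treat the 4 regions marked off by 1/9, 1/4, 1 separately and sum
segment [0, 1/9) carries 3*sqrt(t); integrate it
segment [1/9, 1/4) carries (3*sqrt(t) + 3); integrate it
segment [1/4, 1) carries 3*sqrt(t)*log(3*sqrt(t)); integrate it
[1, ∞) adds the kernel integral of 1/(27*t**(3/2))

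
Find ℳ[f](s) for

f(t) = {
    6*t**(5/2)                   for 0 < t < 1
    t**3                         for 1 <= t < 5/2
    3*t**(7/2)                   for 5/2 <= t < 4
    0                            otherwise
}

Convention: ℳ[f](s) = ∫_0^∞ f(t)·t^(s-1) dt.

the 3 pieces separated at 1, 5/2 each add one integral
between 0 and 1 the integrand is 6*t**(5/2)·t^(s-1)
on [1, 5/2): add ∫ t**3·t^(s-1) dt
segment 5/2 to 4 holds 3*t**(7/2); add its integral

(6*4**(s + 7/2)*(s + 3)*(2*s + 5) + (5/2)**(s + 3)*(2*s + 5)*(2*s + 7) - 6*(5/2)**(s + 7/2)*(s + 3)*(2*s + 5) + 12*(s + 3)*(2*s + 7) - (2*s + 5)*(2*s + 7))/((s + 3)*(2*s + 5)*(2*s + 7))
  Re(s) > -5/2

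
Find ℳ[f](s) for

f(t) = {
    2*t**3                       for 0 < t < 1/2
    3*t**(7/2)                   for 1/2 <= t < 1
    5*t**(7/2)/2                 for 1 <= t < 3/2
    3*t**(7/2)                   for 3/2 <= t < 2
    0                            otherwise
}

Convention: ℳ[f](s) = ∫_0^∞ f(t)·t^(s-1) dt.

linearity at 1/2, 1, 3/2 turns ℳ[f](s) into 4 summed integrals
on [0, 1/2): add ∫ 2*t**3·t^(s-1) dt
between 1/2 and 1 the integrand is 3*t**(7/2)·t^(s-1)
∫ 5*t**(7/2)/2·t^(s-1) over [1, 3/2)
∫ 3*t**(7/2)·t^(s-1) over [3/2, 2)

(-6*2**(-s - 7/2)*(s + 3) + 2*2**(-s - 3)*(2*s + 7) + 6*2**(s + 7/2)*(s + 3) - (3/2)**(s + 7/2)*(s + 3) + s + 3)/((s + 3)*(2*s + 7))
  Re(s) > -3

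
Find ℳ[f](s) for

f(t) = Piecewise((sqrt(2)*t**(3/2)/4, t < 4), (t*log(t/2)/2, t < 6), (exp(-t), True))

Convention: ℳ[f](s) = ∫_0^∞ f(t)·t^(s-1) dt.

the common scale on t comes off first: t**(3/2) on [0, 2); t*log(t) on [2, 3); exp(-2*t) on [3, ∞)
summing 3 kernel integrals split by 4, 6 yields ℳ[f](s)
segment 0 to 4 holds sqrt(2)*t**(3/2)/4; add its integral
on [4, 6): add ∫ t*log(t/2)/2·t^(s-1) dt
∫ exp(-t)·t^(s-1) over [6, ∞)

(-12**s*s*(2*s + 3)*log(4) - 12**s*(2*s + 3)*log(4) + 12**s*(4*s + 6) + 12**s*sqrt(2)*(4*s**2 + 8*s + 4) + 3*18**s*s*(2*s + 3)*log(3) + 18**s*(-6*s - 9) + 3*18**s*(2*s + 3)*log(3) + 3**s*(2*s + 3)*(s**2 + 2*s + 1)*uppergamma(s, 6))/(3**s*(2*s + 3)*(s**2 + 2*s + 1))
  Re(s) > -3/2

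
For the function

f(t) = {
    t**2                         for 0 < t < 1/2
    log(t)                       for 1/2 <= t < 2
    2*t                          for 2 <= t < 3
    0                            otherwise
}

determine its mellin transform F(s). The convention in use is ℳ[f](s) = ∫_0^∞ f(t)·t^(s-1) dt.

integrate the 3 segments split at 1/2, 2, then add the results
∫ over [0, 1/2) of t**2·t^(s-1) joins the sum
segment 1/2 to 2 holds log(t); add its integral
piece [2, 3): integrate 2*t against the kernel

(-16*2**(2*s)*s**2*(s + 2) + 4*2**(2*s)*s*(s + 1)*(s + 2)*log(2) - 4*2**(2*s)*(s + 1)*(s + 2) + 24*6**s*s**2*(s + 2) + s**2*(s + 1) + 4*s*(s + 1)*(s + 2)*log(2) + 4*(s + 1)*(s + 2))/(4*2**s*s**2*(s + 1)*(s + 2))
  Re(s) > -2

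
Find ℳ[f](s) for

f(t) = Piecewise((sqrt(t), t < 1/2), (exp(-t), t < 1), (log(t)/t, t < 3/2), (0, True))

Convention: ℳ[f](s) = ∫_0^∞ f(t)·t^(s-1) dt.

slice at 1/2, 1, transform all 3 pieces, and sum them
for t in [0, 1/2): the term is ∫ sqrt(t)·t^(s-1)
between 1/2 and 1 the integrand is exp(-t)·t^(s-1)
∫ log(t)/t·t^(s-1) over [1, 3/2)

(3*2**s*(2*s + 1)*(s**2 - 2*s + 1)*uppergamma(s, 1/2) - 3*2**s*(2*s + 1)*(s**2 - 2*s + 1)*uppergamma(s, 1) + 3*2**s*(2*s + 1) + 3**s*s*(2*s + 1)*(-2*log(2) + 2*log(3)) - 2*3**s*(2*s + 1) + 3**s*(2*s + 1)*(-2*log(3) + 2*log(2)) + 3*sqrt(2)*(s**2 - 2*s + 1))/(3*2**s*(2*s + 1)*(s**2 - 2*s + 1))
  Re(s) > -1/2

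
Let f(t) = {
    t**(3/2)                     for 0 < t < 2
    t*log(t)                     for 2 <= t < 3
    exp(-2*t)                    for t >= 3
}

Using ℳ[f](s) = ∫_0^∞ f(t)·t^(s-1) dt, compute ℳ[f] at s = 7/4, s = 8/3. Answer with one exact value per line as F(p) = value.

summing 3 kernel integrals split by 2, 3 yields ℳ[f](s)
between 0 and 2 the integrand is t**(3/2)·t^(s-1)
[2, 3) adds the kernel integral of t*log(t)
the [3, ∞) slice contributes ∫ exp(-2*t)·t^(s-1) dt

F(7/4) = -144*3**(3/4)/121 - 16*2**(3/4)*log(2)/11 + 2**(1/4)*uppergamma(7/4, 6)/4 + 64*2**(3/4)/121 + 32*2**(1/4)/13 + 36*3**(3/4)*log(3)/11
F(8/3) = -243*3**(2/3)/121 - 24*2**(2/3)*log(2)/11 + 2**(1/3)*uppergamma(8/3, 6)/8 + 72*2**(2/3)/121 + 96*2**(1/6)/25 + 81*3**(2/3)*log(3)/11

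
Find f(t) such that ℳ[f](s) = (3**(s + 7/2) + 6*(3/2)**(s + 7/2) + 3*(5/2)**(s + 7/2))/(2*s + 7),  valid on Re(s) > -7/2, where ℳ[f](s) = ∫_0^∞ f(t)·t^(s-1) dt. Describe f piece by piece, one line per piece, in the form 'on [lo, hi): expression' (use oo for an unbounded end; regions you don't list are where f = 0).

on [0, 3/2): 5*t**(7/2)
on [3/2, 5/2): 2*t**(7/2)
on [5/2, 3): t**(7/2)/2

cuts at 3/2, 5/2: linearity sums the 3 kernel integrals
over [0, 3/2), the kernel integral of 5*t**(7/2) enters the sum
piece [3/2, 5/2): integrate 2*t**(7/2) against the kernel
on [5/2, 3) integrate f = t**(7/2)/2 against the kernel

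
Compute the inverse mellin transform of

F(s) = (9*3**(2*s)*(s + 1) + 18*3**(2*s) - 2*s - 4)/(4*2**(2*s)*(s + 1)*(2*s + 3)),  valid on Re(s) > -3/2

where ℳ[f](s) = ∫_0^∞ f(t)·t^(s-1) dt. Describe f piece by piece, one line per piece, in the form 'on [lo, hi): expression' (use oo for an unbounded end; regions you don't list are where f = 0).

on [0, 1/4): t**(3/2)
on [1/4, 9/4): t*(2 - sqrt(t))

undo the power substitution: t**3 on [0, 1/2); t**2*(2 - t) on [1/2, 3/2)
back out the shared t-power: t on [0, 1/2); 2 - t on [1/2, 3/2)
split f at 1/4: ℳ[f](s) collects 2 kernel integrals
between 0 and 1/4 the integrand is t**(3/2)·t^(s-1)
piece [1/4, 9/4): integrate t*(2 - sqrt(t)) against the kernel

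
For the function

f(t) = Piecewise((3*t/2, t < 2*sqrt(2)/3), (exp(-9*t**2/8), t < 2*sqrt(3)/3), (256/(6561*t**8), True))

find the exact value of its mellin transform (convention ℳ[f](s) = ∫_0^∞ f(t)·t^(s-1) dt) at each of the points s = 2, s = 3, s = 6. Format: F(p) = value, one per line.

F(2) = -4*exp(-3/2)/9 + 2/729 + 4*exp(-1)/9 + 8*sqrt(2)/27
F(3) = -8*sqrt(3)*exp(-3/2)/27 - 4*sqrt(2)*sqrt(pi)*erfc(sqrt(6)/2)/27 + 8*sqrt(3)/3645 + 4*sqrt(2)*sqrt(pi)*erfc(1)/27 + 8*sqrt(2)*exp(-1)/27 + 8/27
F(6) = -1856*exp(-3/2)/729 + 32/2187 + 512*sqrt(2)/5103 + 1280*exp(-1)/729

the common scale on t comes off first: t on [0, sqrt(2)); exp(-t**2/2) on [sqrt(2), sqrt(3)); t**(-8) on [sqrt(3), ∞)
undo the power substitution: sqrt(t) on [0, 2); exp(-t/2) on [2, 3); t**(-4) on [3, ∞)
summing 3 kernel integrals split by 2*sqrt(2)/3, 2*sqrt(3)/3 yields ℳ[f](s)
for t in [0, 2*sqrt(2)/3): the term is ∫ 3*t/2·t^(s-1)
between 2*sqrt(2)/3 and 2*sqrt(3)/3 the integrand is exp(-9*t**2/8)·t^(s-1)
between 2*sqrt(3)/3 and ∞ the integrand is 256/(6561*t**8)·t^(s-1)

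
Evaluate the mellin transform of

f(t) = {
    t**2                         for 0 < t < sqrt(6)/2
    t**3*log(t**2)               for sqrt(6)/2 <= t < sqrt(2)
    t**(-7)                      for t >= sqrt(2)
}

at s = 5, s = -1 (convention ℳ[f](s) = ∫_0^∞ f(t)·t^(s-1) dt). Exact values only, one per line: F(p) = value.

F(5) = -81*log(3)/128 - 47/512 + 27*sqrt(6)/112 + 337*log(2)/128
F(-1) = -3*log(3)/4 - 31/128 + 7*log(2)/4 + sqrt(6)/2

remove the shared t-power first: t on [0, sqrt(6)/2); t**2*log(t**2) on [sqrt(6)/2, sqrt(2)); t**(-8) on [sqrt(2), ∞)
strip the power substitution: sqrt(t) on [0, 3/2); t*log(t) on [3/2, 2); t**(-4) on [2, ∞)
cuts at sqrt(6)/2, sqrt(2): linearity sums the 3 kernel integrals
segment [0, sqrt(6)/2) carries t**2; integrate it
piece [sqrt(6)/2, sqrt(2)): integrate t**3*log(t**2) against the kernel
segment [sqrt(2), ∞) carries t**(-7); integrate it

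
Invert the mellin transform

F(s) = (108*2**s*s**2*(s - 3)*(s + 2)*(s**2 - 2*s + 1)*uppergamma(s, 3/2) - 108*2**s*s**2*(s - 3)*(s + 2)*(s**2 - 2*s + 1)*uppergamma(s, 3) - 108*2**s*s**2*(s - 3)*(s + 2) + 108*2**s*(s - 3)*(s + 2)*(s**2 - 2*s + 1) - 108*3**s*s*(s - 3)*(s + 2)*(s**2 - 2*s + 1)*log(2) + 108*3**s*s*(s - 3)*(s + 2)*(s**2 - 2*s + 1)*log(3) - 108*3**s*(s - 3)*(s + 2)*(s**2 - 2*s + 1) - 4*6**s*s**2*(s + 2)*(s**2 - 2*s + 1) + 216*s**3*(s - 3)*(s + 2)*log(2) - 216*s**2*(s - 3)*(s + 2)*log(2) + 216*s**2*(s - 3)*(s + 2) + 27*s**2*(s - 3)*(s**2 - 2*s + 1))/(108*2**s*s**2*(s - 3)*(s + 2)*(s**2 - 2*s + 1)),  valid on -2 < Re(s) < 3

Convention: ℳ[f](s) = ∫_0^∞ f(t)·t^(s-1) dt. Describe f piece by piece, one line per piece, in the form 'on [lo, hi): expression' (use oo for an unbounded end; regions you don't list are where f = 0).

summing 5 kernel integrals split by 1/2, 1, 3/2, 3 yields ℳ[f](s)
between 0 and 1/2 the integrand is t**2·t^(s-1)
on [1/2, 1) integrate f = log(t)/t against the kernel
the [1, 3/2) slice contributes ∫ log(t)·t^(s-1) dt
over [3/2, 3), the kernel integral of exp(-t) enters the sum
between 3 and ∞ the integrand is t**(-3)·t^(s-1)

on [0, 1/2): t**2
on [1/2, 1): log(t)/t
on [1, 3/2): log(t)
on [3/2, 3): exp(-t)
on [3, oo): t**(-3)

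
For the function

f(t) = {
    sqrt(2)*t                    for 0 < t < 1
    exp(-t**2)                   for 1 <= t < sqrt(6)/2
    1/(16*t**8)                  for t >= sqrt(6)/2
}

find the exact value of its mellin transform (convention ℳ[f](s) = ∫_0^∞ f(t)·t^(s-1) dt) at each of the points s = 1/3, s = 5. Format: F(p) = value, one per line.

F(1/3) = -uppergamma(1/6, 3/2)/2 + 2**(5/6)*3**(1/6)/1242 + uppergamma(1/6, 1)/2 + 3*sqrt(2)/4
F(5) = -3*sqrt(6)*exp(-3/2)/4 - 3*sqrt(pi)*erfc(sqrt(6)/2)/8 + sqrt(6)/216 + 3*sqrt(pi)*erfc(1)/8 + sqrt(2)/6 + 5*exp(-1)/4

reversing the power substitution: sqrt(2)*sqrt(t) on [0, 1); exp(-t) on [1, 3/2); 1/(16*t**4) on [3/2, ∞)
remove the common scale on t first: sqrt(t) on [0, 2); exp(-t/2) on [2, 3); t**(-4) on [3, ∞)
linearity at 1, sqrt(6)/2 turns ℳ[f](s) into 3 summed integrals
segment [0, 1) carries sqrt(2)*t; integrate it
for t in [1, sqrt(6)/2): the term is ∫ exp(-t**2)·t^(s-1)
on [sqrt(6)/2, ∞) integrate f = 1/(16*t**8) against the kernel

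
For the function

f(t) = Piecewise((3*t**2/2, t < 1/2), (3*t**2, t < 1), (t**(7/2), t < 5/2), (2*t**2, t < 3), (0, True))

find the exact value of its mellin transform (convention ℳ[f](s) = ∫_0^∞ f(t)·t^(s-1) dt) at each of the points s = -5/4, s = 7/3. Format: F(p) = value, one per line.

breakpoints 1/2, 1, 5/2: one integral from each of the 4 segments
on [0, 1/2): add ∫ 3*t**2/2·t^(s-1) dt
for t in [1/2, 1): the term is ∫ 3*t**2·t^(s-1)
the [1, 5/2) slice contributes ∫ t**(7/2)·t^(s-1) dt
for t in [5/2, 3): the term is ∫ 2*t**2·t^(s-1)

F(-5/4) = -4*2**(1/4)*5**(3/4)/3 - 2**(1/4) + 25*2**(3/4)*5**(1/4)/18 + 32/9 + 8*3**(3/4)/3
F(7/3) = -1875*2**(2/3)*5**(1/3)/208 - 9*2**(2/3)/832 + 237/455 + 1875*2**(1/6)*5**(5/6)/224 + 486*3**(1/3)/13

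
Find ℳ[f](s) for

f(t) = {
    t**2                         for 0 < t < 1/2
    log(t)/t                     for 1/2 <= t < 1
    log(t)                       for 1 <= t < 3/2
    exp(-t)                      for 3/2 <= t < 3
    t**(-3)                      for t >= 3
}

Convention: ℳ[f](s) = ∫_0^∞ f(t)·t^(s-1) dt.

(108*2**s*s**2*(s - 3)*(s + 2)*(s**2 - 2*s + 1)*uppergamma(s, 3/2) - 108*2**s*s**2*(s - 3)*(s + 2)*(s**2 - 2*s + 1)*uppergamma(s, 3) - 108*2**s*s**2*(s - 3)*(s + 2) + 108*2**s*(s - 3)*(s + 2)*(s**2 - 2*s + 1) - 108*3**s*s*(s - 3)*(s + 2)*(s**2 - 2*s + 1)*log(2) + 108*3**s*s*(s - 3)*(s + 2)*(s**2 - 2*s + 1)*log(3) - 108*3**s*(s - 3)*(s + 2)*(s**2 - 2*s + 1) - 4*6**s*s**2*(s + 2)*(s**2 - 2*s + 1) + 216*s**3*(s - 3)*(s + 2)*log(2) - 216*s**2*(s - 3)*(s + 2)*log(2) + 216*s**2*(s - 3)*(s + 2) + 27*s**2*(s - 3)*(s**2 - 2*s + 1))/(108*2**s*s**2*(s - 3)*(s + 2)*(s**2 - 2*s + 1))
  -2 < Re(s) < 3

along the cuts 1/2, 1, 3/2, 3, ℳ[f](s) splits into 5 integrals
over [0, 1/2), the kernel integral of t**2 enters the sum
the [1/2, 1) slice contributes ∫ log(t)/t·t^(s-1) dt
the [1, 3/2) slice contributes ∫ log(t)·t^(s-1) dt
segment [3/2, 3) carries exp(-t); integrate it
piece [3, ∞): integrate t**(-3) against the kernel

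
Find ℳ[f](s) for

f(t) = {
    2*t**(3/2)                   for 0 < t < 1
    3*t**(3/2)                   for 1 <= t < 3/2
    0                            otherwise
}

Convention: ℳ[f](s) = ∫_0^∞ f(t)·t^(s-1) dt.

along the cuts 1, ℳ[f](s) splits into 2 integrals
the [0, 1) slice contributes ∫ 2*t**(3/2)·t^(s-1) dt
between 1 and 3/2 the integrand is 3*t**(3/2)·t^(s-1)

2*(3*(3/2)**(s + 3/2) - 1)/(2*s + 3)
  Re(s) > -3/2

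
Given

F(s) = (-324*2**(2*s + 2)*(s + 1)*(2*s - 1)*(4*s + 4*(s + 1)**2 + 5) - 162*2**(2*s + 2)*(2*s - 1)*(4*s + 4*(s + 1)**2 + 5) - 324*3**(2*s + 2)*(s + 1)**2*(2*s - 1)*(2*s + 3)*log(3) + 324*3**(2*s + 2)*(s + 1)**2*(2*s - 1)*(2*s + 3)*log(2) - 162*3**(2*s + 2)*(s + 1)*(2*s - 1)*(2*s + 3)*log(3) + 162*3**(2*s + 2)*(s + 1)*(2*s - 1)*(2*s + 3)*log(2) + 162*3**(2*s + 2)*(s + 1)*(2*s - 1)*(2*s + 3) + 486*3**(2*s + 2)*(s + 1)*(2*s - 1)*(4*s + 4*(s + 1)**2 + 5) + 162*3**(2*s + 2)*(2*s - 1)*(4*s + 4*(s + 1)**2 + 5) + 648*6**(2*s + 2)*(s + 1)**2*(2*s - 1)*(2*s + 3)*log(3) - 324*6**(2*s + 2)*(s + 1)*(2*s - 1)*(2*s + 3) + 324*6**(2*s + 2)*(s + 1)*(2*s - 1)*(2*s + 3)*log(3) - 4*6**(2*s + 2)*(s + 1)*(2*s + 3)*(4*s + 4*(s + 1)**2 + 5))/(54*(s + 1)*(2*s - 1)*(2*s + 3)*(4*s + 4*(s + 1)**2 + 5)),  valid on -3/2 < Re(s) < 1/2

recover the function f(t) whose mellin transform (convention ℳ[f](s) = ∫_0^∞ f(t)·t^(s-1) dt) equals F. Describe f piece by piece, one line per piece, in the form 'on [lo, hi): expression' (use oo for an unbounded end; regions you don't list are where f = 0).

on [0, 4): t**(3/2)/2
on [4, 9): t*(sqrt(t)/2 + 3)
on [9, 36): t**(3/2)*log(sqrt(t)/2)/2
on [36, oo): 8/sqrt(t)

peel off the shared t-power: sqrt(t)/2 on [0, 4); sqrt(t)/2 + 3 on [4, 9); sqrt(t)*log(sqrt(t)/2)/2 on [9, 36); …
invert the power substitution to get t/2 on [0, 2); t/2 + 3 on [2, 3); t*log(t/2)/2 on [3, 6); …
strip the common scale on t: t on [0, 1); t + 3 on [1, 3/2); t*log(t) on [3/2, 3); …
treat the 4 regions marked off by 4, 9, 36 separately and sum
segment 0 to 4 holds t**(3/2)/2; add its integral
∫ t*(sqrt(t)/2 + 3)·t^(s-1) over [4, 9)
on [9, 36) integrate f = t**(3/2)*log(sqrt(t)/2)/2 against the kernel
segment [36, ∞) carries 8/sqrt(t); integrate it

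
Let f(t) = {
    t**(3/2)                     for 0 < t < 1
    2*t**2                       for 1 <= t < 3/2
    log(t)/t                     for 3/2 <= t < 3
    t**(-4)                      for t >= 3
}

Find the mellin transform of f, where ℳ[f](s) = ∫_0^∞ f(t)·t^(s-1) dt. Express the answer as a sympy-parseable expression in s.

breakpoints 1, 3/2, 3: one integral from each of the 4 segments
∫ t**(3/2)·t^(s-1) over [0, 1)
piece [1, 3/2): integrate 2*t**2 against the kernel
∫ over [3/2, 3) of log(t)/t·t^(s-1) joins the sum
[3, ∞) adds the kernel integral of t**(-4)

(324*2**s*(s - 4)*(s + 2)*(s**2 - 2*s + 1) - 324*2**s*(s - 4)*(2*s + 3)*(s**2 - 2*s + 1) - 108*3**s*s*(s - 4)*(s + 2)*(2*s + 3)*log(3) + 108*3**s*s*(s - 4)*(s + 2)*(2*s + 3)*log(2) - 108*3**s*(s - 4)*(s + 2)*(2*s + 3)*log(2) + 108*3**s*(s - 4)*(s + 2)*(2*s + 3) + 108*3**s*(s - 4)*(s + 2)*(2*s + 3)*log(3) + 729*3**s*(s - 4)*(2*s + 3)*(s**2 - 2*s + 1) + 54*6**s*s*(s - 4)*(s + 2)*(2*s + 3)*log(3) - 54*6**s*(s - 4)*(s + 2)*(2*s + 3)*log(3) - 54*6**s*(s - 4)*(s + 2)*(2*s + 3) - 2*6**s*(s + 2)*(2*s + 3)*(s**2 - 2*s + 1))/(162*2**s*(s - 4)*(s + 2)*(2*s + 3)*(s**2 - 2*s + 1))
  -3/2 < Re(s) < 4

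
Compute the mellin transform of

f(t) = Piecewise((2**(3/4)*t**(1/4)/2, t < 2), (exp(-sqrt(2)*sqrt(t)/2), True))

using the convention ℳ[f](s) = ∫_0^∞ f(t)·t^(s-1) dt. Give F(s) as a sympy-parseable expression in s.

the common scale on t comes off first: t**(1/4) on [0, 1); exp(-sqrt(t)) on [1, ∞)
peel off the power substitution: sqrt(t) on [0, 1); exp(-t) on [1, ∞)
cuts at 2: linearity sums the 2 kernel integrals
segment 0 to 2 holds 2**(3/4)*t**(1/4)/2; add its integral
segment [2, ∞) carries exp(-sqrt(2)*sqrt(t)/2); integrate it

2*2**s*((4*s + 1)*uppergamma(2*s, 1) + 2)/(4*s + 1)
  Re(s) > -1/4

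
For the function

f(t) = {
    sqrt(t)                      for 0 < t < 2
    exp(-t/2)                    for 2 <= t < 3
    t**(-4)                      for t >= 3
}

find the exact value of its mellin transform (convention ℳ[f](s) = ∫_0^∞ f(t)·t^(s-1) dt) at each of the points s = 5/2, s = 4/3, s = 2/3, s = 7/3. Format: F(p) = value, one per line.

cuts at 2, 3: linearity sums the 3 kernel integrals
the [0, 2) slice contributes ∫ sqrt(t)·t^(s-1) dt
[2, 3) adds the kernel integral of exp(-t/2)
the [3, ∞) slice contributes ∫ t**(-4)·t^(s-1) dt

F(5/2) = -12*sqrt(3)*exp(-3/2) - 3*sqrt(2)*sqrt(pi)*erfc(sqrt(6)/2) + 2*sqrt(3)/27 + 3*sqrt(2)*sqrt(pi)*erfc(1) + 8/3 + 10*sqrt(2)*exp(-1)
F(4/3) = -2*2**(1/3)*uppergamma(4/3, 3/2) + 3**(1/3)/72 + 2*2**(1/3)*uppergamma(4/3, 1) + 12*2**(5/6)/11
F(2/3) = -2**(2/3)*uppergamma(2/3, 3/2) + 3**(2/3)/270 + 2**(2/3)*uppergamma(2/3, 1) + 12*2**(1/6)/7
F(7/3) = -4*2**(1/3)*uppergamma(7/3, 3/2) + 3**(1/3)/15 + 24*2**(5/6)/17 + 4*2**(1/3)*uppergamma(7/3, 1)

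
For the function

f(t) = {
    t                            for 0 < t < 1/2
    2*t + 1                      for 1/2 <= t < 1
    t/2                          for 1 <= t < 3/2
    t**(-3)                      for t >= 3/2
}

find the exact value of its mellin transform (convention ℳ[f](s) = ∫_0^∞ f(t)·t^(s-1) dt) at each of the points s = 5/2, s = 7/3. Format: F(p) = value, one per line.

split f at 1/2, 1, 3/2: ℳ[f](s) collects 4 kernel integrals
over [0, 1/2), the kernel integral of t enters the sum
on [1/2, 1) integrate f = (2*t + 1) against the kernel
piece [1, 3/2): integrate t/2 against the kernel
over [3/2, ∞), the kernel integral of t**(-3) enters the sum

F(5/2) = -19*sqrt(2)/280 + 29/35 + 305*sqrt(6)/336
F(7/3) = 2**(2/3)*(-162 + 984*2**(1/3) + 1687*3**(1/3))/2240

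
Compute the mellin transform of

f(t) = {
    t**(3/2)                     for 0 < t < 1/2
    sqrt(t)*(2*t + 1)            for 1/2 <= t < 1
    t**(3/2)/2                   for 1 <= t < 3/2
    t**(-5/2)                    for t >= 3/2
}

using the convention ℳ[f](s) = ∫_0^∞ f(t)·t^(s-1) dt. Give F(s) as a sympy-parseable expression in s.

the shared t-power comes off first: t on [0, 1/2); 2*t + 1 on [1/2, 1); t/2 on [1, 3/2); …
slice at 1/2, 1, 3/2, transform all 4 pieces, and sum them
[0, 1/2) adds the kernel integral of t**(3/2)
piece [1/2, 1): integrate sqrt(t)*(2*t + 1) against the kernel
∫ over [1, 3/2) of t**(3/2)/2·t^(s-1) joins the sum
piece [3/2, ∞): integrate t**(-5/2) against the kernel

(2160*2**s*s**2 - 3456*2**s*s - 4860*2**s + 196*3**s*sqrt(6)*s**2 - 904*3**s*sqrt(6)*s - 501*3**s*sqrt(6) - 648*sqrt(2)*s**2 + 864*sqrt(2)*s + 1890*sqrt(2))/(108*2**s*(8*s**3 - 4*s**2 - 34*s - 15))
  -3/2 < Re(s) < 5/2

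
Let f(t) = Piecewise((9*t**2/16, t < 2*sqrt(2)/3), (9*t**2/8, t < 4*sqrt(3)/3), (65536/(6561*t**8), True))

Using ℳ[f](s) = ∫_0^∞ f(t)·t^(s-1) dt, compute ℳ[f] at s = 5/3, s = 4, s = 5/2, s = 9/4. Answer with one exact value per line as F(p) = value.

F(5/3) = 2*sqrt(2)*3**(1/3)*(-1539 + 18490*6**(5/6))/50787
F(4) = 20752/729
F(5/2) = -8*2**(3/4)*sqrt(3)/243 + 38080*3**(3/4)/8019
F(9/4) = 16*2**(3/8)*3**(3/4)*(-621 + 44780*6**(1/8))/285039

strip the common scale on t: t**2/4 on [0, sqrt(2)); t**2/2 on [sqrt(2), 2*sqrt(3)); 256/t**8 on [2*sqrt(3), ∞)
reversing the common scale on t: t**2 on [0, sqrt(2)/2); 2*t**2 on [sqrt(2)/2, sqrt(3)); t**(-8) on [sqrt(3), ∞)
back out the power substitution: t on [0, 1/2); 2*t on [1/2, 3); t**(-4) on [3, ∞)
along the cuts 2*sqrt(2)/3, 4*sqrt(3)/3, ℳ[f](s) splits into 3 integrals
∫ over [0, 2*sqrt(2)/3) of 9*t**2/16·t^(s-1) joins the sum
between 2*sqrt(2)/3 and 4*sqrt(3)/3 the integrand is 9*t**2/8·t^(s-1)
the [4*sqrt(3)/3, ∞) slice contributes ∫ 65536/(6561*t**8)·t^(s-1) dt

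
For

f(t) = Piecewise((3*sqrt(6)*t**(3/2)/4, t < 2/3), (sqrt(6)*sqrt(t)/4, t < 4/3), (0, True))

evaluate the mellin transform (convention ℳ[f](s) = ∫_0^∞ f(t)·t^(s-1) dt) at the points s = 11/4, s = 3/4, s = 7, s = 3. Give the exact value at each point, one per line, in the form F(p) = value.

peel off the common scale on t: t**(3/2) on [0, 1); sqrt(t)/2 on [1, 2)
reversing the shared t-power: t on [0, 1); 1/2 on [1, 2)
summing 2 kernel integrals split by 2/3 yields ℳ[f](s)
on [0, 2/3): add ∫ 3*sqrt(6)*t**(3/2)/4·t^(s-1) dt
[2/3, 4/3) adds the kernel integral of sqrt(6)*sqrt(t)/4

F(11/4) = 8*3**(1/4)*(9*2**(3/4) + 272)/5967
F(3/4) = 2*3**(1/4)*(2**(3/4) + 36)/135
F(7) = 1664/557685 + 16384*sqrt(2)/32805
F(3) = 40/1701 + 64*sqrt(2)/189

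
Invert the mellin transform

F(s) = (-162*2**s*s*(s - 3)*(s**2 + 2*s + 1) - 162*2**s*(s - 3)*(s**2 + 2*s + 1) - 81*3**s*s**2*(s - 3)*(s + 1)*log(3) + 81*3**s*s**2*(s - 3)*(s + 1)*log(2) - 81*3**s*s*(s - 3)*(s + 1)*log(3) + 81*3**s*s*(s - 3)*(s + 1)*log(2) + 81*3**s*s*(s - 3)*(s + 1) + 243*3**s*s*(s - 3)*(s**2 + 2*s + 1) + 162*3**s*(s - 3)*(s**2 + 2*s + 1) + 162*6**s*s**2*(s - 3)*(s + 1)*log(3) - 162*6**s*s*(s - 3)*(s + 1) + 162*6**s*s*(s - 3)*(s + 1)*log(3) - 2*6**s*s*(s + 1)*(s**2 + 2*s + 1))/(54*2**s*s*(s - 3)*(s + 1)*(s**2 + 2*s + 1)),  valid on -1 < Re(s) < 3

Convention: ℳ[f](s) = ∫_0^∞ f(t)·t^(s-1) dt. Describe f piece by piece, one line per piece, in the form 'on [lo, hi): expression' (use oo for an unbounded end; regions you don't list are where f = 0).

f breaks at 1, 3/2, 3 into 4 integrals to sum
segment [0, 1) carries t; integrate it
on [1, 3/2): add ∫ (t + 3)·t^(s-1) dt
∫ over [3/2, 3) of t*log(t)·t^(s-1) joins the sum
segment [3, ∞) carries t**(-3); integrate it

on [0, 1): t
on [1, 3/2): t + 3
on [3/2, 3): t*log(t)
on [3, oo): t**(-3)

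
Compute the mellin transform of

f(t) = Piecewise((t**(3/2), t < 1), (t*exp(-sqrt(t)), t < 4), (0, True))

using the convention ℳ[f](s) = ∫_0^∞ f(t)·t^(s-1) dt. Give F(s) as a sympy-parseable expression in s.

2*((2*s + 3)*uppergamma(2*s + 2, 1) - (2*s + 3)*uppergamma(2*s + 2, 2) + 1)/(2*s + 3)
  Re(s) > -3/2

undo the shared t-power: sqrt(t) on [0, 1); exp(-sqrt(t)) on [1, 4)
invert the power substitution to get t on [0, 1); exp(-t) on [1, 2)
linearity at 1 turns ℳ[f](s) into 2 summed integrals
for t in [0, 1): the term is ∫ t**(3/2)·t^(s-1)
∫ over [1, 4) of t*exp(-sqrt(t))·t^(s-1) joins the sum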